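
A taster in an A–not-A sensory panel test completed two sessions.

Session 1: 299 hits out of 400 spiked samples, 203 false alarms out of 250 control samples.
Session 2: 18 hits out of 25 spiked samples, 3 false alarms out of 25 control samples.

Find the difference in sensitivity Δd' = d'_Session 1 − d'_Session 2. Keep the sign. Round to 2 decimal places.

Session 1: z(0.7475) = 0.667, z(0.8120) = 0.885, d' = -0.218
Session 2: z(0.7200) = 0.583, z(0.1200) = -1.175, d' = 1.758
Δd' = d'_Session 1 − d'_Session 2 = -0.218 − 1.758 = -1.976
Session 2 has the higher sensitivity.

Δd' = -1.98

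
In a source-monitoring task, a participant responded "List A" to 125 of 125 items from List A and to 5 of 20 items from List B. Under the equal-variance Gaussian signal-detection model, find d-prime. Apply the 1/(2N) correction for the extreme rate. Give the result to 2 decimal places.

d-prime = 3.33

The hit rate is 125/125 = 1, so apply the 1/(2N) correction: H → 1 − 1/(2·125) = 0.99600.
z(H) = z(0.99600) = 2.652
z(FA) = z(0.25000) = -0.674
d' = 2.652 − (-0.674) = 3.326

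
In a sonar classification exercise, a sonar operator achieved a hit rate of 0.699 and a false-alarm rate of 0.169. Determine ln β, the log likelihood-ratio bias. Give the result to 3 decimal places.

ln β = 0.323

Φ⁻¹(0.699) = 0.5215, Φ⁻¹(0.169) = -0.9581
ln β = −½·[z(H)² − z(FA)²] = −0.5 × (0.2720 − 0.9180) = 0.3230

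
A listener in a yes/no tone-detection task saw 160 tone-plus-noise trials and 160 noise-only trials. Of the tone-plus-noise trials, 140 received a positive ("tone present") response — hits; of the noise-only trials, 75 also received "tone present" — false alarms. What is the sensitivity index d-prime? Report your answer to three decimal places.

H = 140/160 = 0.8750
FA = 75/160 = 0.4688
z(H) = z(0.8750) = 1.1503
z(FA) = z(0.4688) = -0.0783
d' = z(H) − z(FA) = 1.1503 − (-0.0783) = 1.2286

d-prime = 1.229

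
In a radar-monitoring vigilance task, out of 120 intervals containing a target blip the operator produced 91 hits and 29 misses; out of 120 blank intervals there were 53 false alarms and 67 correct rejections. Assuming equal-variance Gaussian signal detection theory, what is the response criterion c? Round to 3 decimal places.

c = -0.277

H = 91/120 = 0.7583
FA = 53/120 = 0.4417
Φ⁻¹(H) = Φ⁻¹(0.7583) = 0.7008
Φ⁻¹(FA) = Φ⁻¹(0.4417) = -0.1467
c = −½·[z(H) + z(FA)] = −0.5 × (0.7008 + (-0.1467)) = -0.27705
c < 0: the operator has a liberal response bias.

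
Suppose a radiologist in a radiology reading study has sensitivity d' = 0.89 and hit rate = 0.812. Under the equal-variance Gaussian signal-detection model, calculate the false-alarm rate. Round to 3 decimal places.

z(hit rate) = z(0.812) = 0.8853
z(FA) = z(H) − d' = 0.8853 − 0.89 = -0.0047
false-alarm rate = Φ(-0.0047) = 0.4981

false-alarm rate = 0.498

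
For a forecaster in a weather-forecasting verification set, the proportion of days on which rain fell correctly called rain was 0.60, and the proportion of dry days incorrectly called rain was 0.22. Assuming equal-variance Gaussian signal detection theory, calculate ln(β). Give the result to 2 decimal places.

z(H) = 0.253
z(FA) = -0.772
ln β = −½·[z(H)² − z(FA)²] = −0.5 × (0.064 − 0.596) = 0.266

ln β = 0.27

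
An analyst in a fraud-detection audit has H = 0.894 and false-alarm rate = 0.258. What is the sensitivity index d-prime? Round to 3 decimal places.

d-prime = 1.898

z(H) = 1.2481
z(FA) = -0.6495
d' = z(H) − z(FA) = 1.2481 − (-0.6495) = 1.8976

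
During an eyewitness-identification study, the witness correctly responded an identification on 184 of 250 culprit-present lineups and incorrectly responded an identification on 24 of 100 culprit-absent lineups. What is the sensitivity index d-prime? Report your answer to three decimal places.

d-prime = 1.337

H = 184/250 = 0.7360
FA = 24/100 = 0.2400
Φ⁻¹(H) = Φ⁻¹(0.7360) = 0.6311
Φ⁻¹(FA) = Φ⁻¹(0.2400) = -0.7063
d' = z(H) − z(FA) = 0.6311 − (-0.7063) = 1.3374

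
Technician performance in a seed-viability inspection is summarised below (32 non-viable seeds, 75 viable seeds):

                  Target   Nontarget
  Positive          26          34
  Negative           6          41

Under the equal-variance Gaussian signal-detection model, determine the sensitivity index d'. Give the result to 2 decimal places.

H = 26/32 = 0.8125
FA = 34/75 = 0.4533
z(0.8125) = 0.887, z(0.4533) = -0.117
d' = z(H) − z(FA) = 0.887 − (-0.117) = 1.004

d' = 1.00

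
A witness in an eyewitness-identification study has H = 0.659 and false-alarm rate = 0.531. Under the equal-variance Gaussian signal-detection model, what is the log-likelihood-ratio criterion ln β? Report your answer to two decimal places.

z(H) = 0.410
z(FA) = 0.078
ln β = −½·[z(H)² − z(FA)²] = −0.5 × (0.168 − 0.006) = -0.081

ln β = -0.08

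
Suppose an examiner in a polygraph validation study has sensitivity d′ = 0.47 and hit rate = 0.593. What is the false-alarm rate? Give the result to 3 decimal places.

z(hit rate) = z(0.593) = 0.2353
z(FA) = z(H) − d' = 0.2353 − 0.47 = -0.2347
false-alarm rate = Φ(-0.2347) = 0.4072

false-alarm rate = 0.407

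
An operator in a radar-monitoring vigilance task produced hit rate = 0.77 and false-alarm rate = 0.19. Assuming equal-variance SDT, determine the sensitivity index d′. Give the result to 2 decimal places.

d′ = 1.62

Φ⁻¹(0.77) = 0.7388, Φ⁻¹(0.19) = -0.8779
d' = z(H) − z(FA) = 0.7388 − (-0.8779) = 1.6167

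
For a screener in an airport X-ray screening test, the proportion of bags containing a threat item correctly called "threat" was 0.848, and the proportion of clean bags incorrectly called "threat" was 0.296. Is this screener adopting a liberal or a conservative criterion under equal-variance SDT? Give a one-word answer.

liberal

z(H) = 1.028, z(FA) = -0.536
c = −½·(z(H) + z(FA)) = -0.246
c < 0 → liberal criterion (biased toward responding “yes”).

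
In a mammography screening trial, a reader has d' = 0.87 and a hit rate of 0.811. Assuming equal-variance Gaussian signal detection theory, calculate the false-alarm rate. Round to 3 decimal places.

false-alarm rate = 0.505

z(hit rate) = z(0.811) = 0.8816
z(FA) = z(H) − d' = 0.8816 − 0.87 = 0.0116
false-alarm rate = Φ(0.0116) = 0.5046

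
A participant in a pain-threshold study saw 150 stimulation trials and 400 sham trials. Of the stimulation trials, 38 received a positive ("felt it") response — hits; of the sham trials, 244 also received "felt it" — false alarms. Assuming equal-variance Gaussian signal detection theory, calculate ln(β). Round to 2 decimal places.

ln β = -0.18

H = 38/150 = 0.2533
FA = 244/400 = 0.6100
Φ⁻¹(0.2533) = -0.664, Φ⁻¹(0.6100) = 0.279
ln β = −½·[z(H)² − z(FA)²] = −0.5 × (0.441 − 0.078) = -0.1815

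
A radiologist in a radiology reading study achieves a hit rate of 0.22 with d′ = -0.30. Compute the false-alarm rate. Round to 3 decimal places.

z(hit rate) = z(0.22) = -0.7722
z(FA) = z(H) − d' = -0.7722 − (-0.30) = -0.4722
false-alarm rate = Φ(-0.4722) = 0.3184

false-alarm rate = 0.318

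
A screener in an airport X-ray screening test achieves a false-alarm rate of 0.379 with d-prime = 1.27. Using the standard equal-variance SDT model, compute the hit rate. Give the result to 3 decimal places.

hit rate = 0.832

z(false-alarm rate) = z(0.379) = -0.3081
z(H) = z(FA) + d' = -0.3081 + 1.27 = 0.9619
hit rate = Φ(0.9619) = 0.8320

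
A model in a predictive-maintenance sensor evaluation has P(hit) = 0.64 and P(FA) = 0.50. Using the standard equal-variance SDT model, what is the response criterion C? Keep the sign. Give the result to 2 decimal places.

C = -0.18

Φ⁻¹(H) = 0.358
Φ⁻¹(FA) = 0.000
c = −½·[z(H) + z(FA)] = −0.5 × (0.358 + 0.000) = -0.179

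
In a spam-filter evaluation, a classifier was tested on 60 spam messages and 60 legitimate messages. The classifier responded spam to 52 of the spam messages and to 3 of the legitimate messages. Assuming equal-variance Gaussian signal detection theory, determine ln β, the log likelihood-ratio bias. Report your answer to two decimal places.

H = 52/60 = 0.8667
FA = 3/60 = 0.0500
z(0.8667) = 1.111, z(0.0500) = -1.645
ln β = −½·[z(H)² − z(FA)²] = −0.5 × (1.234 − 2.706) = 0.736

ln β = 0.74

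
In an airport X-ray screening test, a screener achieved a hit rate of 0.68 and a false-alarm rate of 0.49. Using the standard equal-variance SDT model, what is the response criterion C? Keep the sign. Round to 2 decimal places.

Φ⁻¹(H) = Φ⁻¹(0.68) = 0.4677
Φ⁻¹(FA) = Φ⁻¹(0.49) = -0.0251
c = −½·[z(H) + z(FA)] = −0.5 × (0.4677 + (-0.0251)) = -0.2213

C = -0.22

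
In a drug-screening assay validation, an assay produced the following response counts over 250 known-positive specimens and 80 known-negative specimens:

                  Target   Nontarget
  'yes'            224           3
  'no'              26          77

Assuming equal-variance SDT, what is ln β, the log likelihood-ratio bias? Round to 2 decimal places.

H = 224/250 = 0.8960
FA = 3/80 = 0.0375
Φ⁻¹(0.8960) = 1.259, Φ⁻¹(0.0375) = -1.780
ln β = −½·[z(H)² − z(FA)²] = −0.5 × (1.585 − 3.168) = 0.7915

ln β = 0.79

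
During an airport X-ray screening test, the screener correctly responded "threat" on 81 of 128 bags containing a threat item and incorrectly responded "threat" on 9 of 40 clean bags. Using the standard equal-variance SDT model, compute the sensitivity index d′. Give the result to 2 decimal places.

d′ = 1.09

H = 81/128 = 0.6328
FA = 9/40 = 0.2250
z(0.6328) = 0.3393, z(0.2250) = -0.7554
d' = z(H) − z(FA) = 0.3393 − (-0.7554) = 1.0947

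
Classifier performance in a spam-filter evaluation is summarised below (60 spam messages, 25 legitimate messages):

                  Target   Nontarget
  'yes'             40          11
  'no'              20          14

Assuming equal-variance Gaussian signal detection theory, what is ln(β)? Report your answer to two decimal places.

ln β = -0.08

H = 40/60 = 0.6667
FA = 11/25 = 0.4400
z(H) = z(0.6667) = 0.431
z(FA) = z(0.4400) = -0.151
ln β = −½·[z(H)² − z(FA)²] = −0.5 × (0.186 − 0.023) = -0.0815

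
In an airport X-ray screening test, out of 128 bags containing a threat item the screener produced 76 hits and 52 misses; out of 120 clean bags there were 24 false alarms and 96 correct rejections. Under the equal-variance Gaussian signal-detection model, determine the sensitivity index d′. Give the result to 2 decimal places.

H = 76/128 = 0.5938
FA = 24/120 = 0.2000
Φ⁻¹(0.5938) = 0.237, Φ⁻¹(0.2000) = -0.842
d' = z(H) − z(FA) = 0.237 − (-0.842) = 1.079

d′ = 1.08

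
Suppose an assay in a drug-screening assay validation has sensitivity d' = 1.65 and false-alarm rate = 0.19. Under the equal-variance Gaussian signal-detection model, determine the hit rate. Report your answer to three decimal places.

z(false-alarm rate) = z(0.19) = -0.8779
z(H) = z(FA) + d' = -0.8779 + 1.65 = 0.7721
hit rate = Φ(0.7721) = 0.7800

hit rate = 0.780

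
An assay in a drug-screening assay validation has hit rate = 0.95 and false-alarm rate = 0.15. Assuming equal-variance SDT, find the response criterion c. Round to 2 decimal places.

Φ⁻¹(H) = Φ⁻¹(0.95) = 1.645
Φ⁻¹(FA) = Φ⁻¹(0.15) = -1.036
c = −½·[z(H) + z(FA)] = −0.5 × (1.645 + (-1.036)) = -0.3045

c = -0.30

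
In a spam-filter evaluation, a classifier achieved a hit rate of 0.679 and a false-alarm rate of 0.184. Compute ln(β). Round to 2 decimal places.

ln β = 0.30

z(0.679) = 0.465, z(0.184) = -0.900
ln β = −½·[z(H)² − z(FA)²] = −0.5 × (0.216 − 0.810) = 0.297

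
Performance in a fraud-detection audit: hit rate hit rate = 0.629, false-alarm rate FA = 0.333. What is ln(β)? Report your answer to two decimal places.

z(0.629) = 0.329, z(0.333) = -0.432
ln β = −½·[z(H)² − z(FA)²] = −0.5 × (0.108 − 0.187) = 0.0395

ln β = 0.04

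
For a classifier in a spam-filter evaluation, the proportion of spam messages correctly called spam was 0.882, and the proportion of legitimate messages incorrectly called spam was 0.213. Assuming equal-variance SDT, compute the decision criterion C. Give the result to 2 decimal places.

C = -0.19

z(0.882) = 1.185, z(0.213) = -0.796
c = −½·[z(H) + z(FA)] = −0.5 × (1.185 + (-0.796)) = -0.1945
c < 0: the classifier has a liberal response bias.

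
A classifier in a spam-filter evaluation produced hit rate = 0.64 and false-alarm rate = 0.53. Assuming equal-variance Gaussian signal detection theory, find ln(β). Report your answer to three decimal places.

z(0.64) = 0.3585, z(0.53) = 0.0753
ln β = −½·[z(H)² − z(FA)²] = −0.5 × (0.1285 − 0.0057) = -0.0614

ln β = -0.061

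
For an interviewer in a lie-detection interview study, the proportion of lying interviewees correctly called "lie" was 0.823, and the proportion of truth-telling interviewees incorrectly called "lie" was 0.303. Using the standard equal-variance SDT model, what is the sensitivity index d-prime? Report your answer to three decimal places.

d-prime = 1.443

Φ⁻¹(H) = 0.9269
Φ⁻¹(FA) = -0.5158
d' = z(H) − z(FA) = 0.9269 − (-0.5158) = 1.4427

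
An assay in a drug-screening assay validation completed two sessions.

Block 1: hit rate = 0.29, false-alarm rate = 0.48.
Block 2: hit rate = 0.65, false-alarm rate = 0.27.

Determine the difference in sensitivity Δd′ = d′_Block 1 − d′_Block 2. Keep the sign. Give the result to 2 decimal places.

Block 1: z(0.29) = -0.553, z(0.48) = -0.050, d' = -0.503
Block 2: z(0.65) = 0.385, z(0.27) = -0.613, d' = 0.998
Δd' = d'_Block 1 − d'_Block 2 = -0.503 − 0.998 = -1.501
Block 2 has the higher sensitivity.

Δd′ = -1.50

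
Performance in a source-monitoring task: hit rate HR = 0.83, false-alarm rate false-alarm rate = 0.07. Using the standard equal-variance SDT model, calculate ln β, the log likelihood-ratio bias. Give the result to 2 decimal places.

z(H) = z(0.83) = 0.954
z(FA) = z(0.07) = -1.476
ln β = −½·[z(H)² − z(FA)²] = −0.5 × (0.910 − 2.179) = 0.6345

ln β = 0.63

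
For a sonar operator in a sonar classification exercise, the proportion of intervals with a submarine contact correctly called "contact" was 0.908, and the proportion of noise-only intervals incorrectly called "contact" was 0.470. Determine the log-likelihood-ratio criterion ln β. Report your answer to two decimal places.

Φ⁻¹(H) = 1.329
Φ⁻¹(FA) = -0.075
ln β = −½·[z(H)² − z(FA)²] = −0.5 × (1.766 − 0.006) = -0.880

ln β = -0.88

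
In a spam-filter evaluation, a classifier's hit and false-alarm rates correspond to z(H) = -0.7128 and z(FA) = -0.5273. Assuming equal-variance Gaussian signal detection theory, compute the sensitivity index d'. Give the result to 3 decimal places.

d' = -0.186

d' = z(H) − z(FA) = -0.7128 − (-0.5273) = -0.1855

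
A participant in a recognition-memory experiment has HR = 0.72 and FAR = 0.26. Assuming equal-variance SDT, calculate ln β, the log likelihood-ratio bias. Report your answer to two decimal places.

ln β = 0.04

z(H) = 0.583
z(FA) = -0.643
ln β = −½·[z(H)² − z(FA)²] = −0.5 × (0.340 − 0.413) = 0.0365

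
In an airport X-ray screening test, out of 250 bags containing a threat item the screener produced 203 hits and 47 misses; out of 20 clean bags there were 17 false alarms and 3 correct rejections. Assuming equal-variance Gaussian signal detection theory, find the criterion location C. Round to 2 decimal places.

H = 203/250 = 0.8120
FA = 17/20 = 0.8500
z(H) = z(0.8120) = 0.8853
z(FA) = z(0.8500) = 1.0364
c = −½·[z(H) + z(FA)] = −0.5 × (0.8853 + 1.0364) = -0.96085

C = -0.96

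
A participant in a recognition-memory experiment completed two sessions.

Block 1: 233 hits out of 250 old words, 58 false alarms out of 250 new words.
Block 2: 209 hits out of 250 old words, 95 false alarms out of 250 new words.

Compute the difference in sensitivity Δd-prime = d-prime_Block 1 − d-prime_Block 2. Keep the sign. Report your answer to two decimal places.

Block 1: z(0.9320) = 1.491, z(0.2320) = -0.732, d' = 2.223
Block 2: z(0.8360) = 0.978, z(0.3800) = -0.305, d' = 1.283
Δd' = d'_Block 1 − d'_Block 2 = 2.223 − 1.283 = 0.940
Block 1 has the higher sensitivity.

Δd-prime = 0.94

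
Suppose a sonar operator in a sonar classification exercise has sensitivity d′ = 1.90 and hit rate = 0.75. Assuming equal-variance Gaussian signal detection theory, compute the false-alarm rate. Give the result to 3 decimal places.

z(hit rate) = z(0.75) = 0.6745
z(FA) = z(H) − d' = 0.6745 − 1.90 = -1.2255
false-alarm rate = Φ(-1.2255) = 0.1102

false-alarm rate = 0.110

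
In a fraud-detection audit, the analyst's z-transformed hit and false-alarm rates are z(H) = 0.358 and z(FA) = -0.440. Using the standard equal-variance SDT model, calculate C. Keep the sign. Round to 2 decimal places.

C = 0.04

c = −½·[z(H) + z(FA)] = −½·(0.358 + (-0.440)) = 0.041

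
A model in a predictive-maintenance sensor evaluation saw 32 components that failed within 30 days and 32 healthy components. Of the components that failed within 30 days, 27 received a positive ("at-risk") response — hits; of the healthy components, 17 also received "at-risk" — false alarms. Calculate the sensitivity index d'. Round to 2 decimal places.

H = 27/32 = 0.8438
FA = 17/32 = 0.5312
z(H) = z(0.8438) = 1.010
z(FA) = z(0.5312) = 0.078
d' = z(H) − z(FA) = 1.010 − 0.078 = 0.932

d' = 0.93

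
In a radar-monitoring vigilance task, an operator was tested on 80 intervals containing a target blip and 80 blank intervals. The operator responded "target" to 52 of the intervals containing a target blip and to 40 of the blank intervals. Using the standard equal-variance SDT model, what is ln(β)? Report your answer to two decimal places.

H = 52/80 = 0.6500
FA = 40/80 = 0.5000
z(H) = z(0.6500) = 0.385
z(FA) = z(0.5000) = 0.000
ln β = −½·[z(H)² − z(FA)²] = −0.5 × (0.148 − 0.000) = -0.074

ln β = -0.07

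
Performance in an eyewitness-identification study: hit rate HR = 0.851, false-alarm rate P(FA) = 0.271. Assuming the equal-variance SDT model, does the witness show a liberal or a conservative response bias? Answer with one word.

liberal

z(H) = 1.041, z(FA) = -0.610
c = −½·(z(H) + z(FA)) = -0.2155
c < 0 → liberal criterion (biased toward responding “yes”).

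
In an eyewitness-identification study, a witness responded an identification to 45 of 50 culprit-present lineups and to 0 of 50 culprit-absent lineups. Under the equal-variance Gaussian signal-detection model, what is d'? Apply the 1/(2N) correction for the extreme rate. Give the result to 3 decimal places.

The false-alarm rate is 0/50 = 0, so apply the 1/(2N) correction: FA → 1/(2·50) = 0.01000.
z(H) = z(0.90000) = 1.2816
z(FA) = z(0.01000) = -2.3263
d' = 1.2816 − (-2.3263) = 3.6079

d' = 3.608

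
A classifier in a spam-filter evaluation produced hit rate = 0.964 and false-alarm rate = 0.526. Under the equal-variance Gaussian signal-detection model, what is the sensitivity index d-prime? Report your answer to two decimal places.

d-prime = 1.73

z(0.964) = 1.799, z(0.526) = 0.065
d' = z(H) − z(FA) = 1.799 − 0.065 = 1.734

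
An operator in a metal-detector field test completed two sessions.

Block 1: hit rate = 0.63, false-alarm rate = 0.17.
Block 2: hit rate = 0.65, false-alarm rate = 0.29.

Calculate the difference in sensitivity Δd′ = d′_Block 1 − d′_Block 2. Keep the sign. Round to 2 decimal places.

Δd′ = 0.35

Block 1: z(0.63) = 0.332, z(0.17) = -0.954, d' = 1.286
Block 2: z(0.65) = 0.385, z(0.29) = -0.553, d' = 0.938
Δd' = d'_Block 1 − d'_Block 2 = 1.286 − 0.938 = 0.348
Block 1 has the higher sensitivity.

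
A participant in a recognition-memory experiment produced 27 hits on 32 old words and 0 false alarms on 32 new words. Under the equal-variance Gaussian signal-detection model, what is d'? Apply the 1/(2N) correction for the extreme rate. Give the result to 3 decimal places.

d' = 3.164

The false-alarm rate is 0/32 = 0, so apply the 1/(2N) correction: FA → 1/(2·32) = 0.01562.
z(H) = z(0.84375) = 1.0100
z(FA) = z(0.01562) = -2.1540
d' = 1.0100 − (-2.1540) = 3.1640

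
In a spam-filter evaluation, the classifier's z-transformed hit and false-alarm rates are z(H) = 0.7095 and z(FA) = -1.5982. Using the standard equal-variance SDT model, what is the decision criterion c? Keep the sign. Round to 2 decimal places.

c = −½·[z(H) + z(FA)] = −½·(0.7095 + (-1.5982)) = 0.44435

c = 0.44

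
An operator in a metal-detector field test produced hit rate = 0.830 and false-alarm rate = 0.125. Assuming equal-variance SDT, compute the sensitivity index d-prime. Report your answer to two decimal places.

z(H) = z(0.830) = 0.9542
z(FA) = z(0.125) = -1.1503
d' = z(H) − z(FA) = 0.9542 − (-1.1503) = 2.1045

d-prime = 2.10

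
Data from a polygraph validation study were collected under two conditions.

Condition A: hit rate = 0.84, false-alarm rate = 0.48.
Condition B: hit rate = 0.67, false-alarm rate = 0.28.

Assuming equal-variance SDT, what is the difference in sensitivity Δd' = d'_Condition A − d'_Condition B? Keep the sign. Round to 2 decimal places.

Condition A: z(0.84) = 0.994, z(0.48) = -0.050, d' = 1.044
Condition B: z(0.67) = 0.440, z(0.28) = -0.583, d' = 1.023
Δd' = d'_Condition A − d'_Condition B = 1.044 − 1.023 = 0.021
Condition A has the higher sensitivity.

Δd' = 0.02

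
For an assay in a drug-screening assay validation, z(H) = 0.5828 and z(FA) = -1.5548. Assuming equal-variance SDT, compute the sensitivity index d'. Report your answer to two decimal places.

d' = 2.14

d' = z(H) − z(FA) = 0.5828 − (-1.5548) = 2.1376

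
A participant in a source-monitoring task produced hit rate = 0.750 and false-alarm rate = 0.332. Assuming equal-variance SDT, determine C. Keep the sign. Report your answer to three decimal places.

z(0.750) = 0.6745, z(0.332) = -0.4344
c = −½·[z(H) + z(FA)] = −0.5 × (0.6745 + (-0.4344)) = -0.12005

C = -0.120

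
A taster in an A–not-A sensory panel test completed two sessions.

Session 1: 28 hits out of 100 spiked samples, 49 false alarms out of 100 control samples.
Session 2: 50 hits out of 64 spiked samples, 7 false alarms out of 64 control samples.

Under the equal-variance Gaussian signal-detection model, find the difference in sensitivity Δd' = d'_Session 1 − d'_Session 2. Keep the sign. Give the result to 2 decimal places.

Session 1: z(0.2800) = -0.583, z(0.4900) = -0.025, d' = -0.558
Session 2: z(0.7812) = 0.776, z(0.1094) = -1.230, d' = 2.006
Δd' = d'_Session 1 − d'_Session 2 = -0.558 − 2.006 = -2.564
Session 2 has the higher sensitivity.

Δd' = -2.56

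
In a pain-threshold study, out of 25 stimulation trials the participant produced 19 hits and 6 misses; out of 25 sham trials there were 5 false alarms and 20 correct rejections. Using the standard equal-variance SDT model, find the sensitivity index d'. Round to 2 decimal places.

d' = 1.55

H = 19/25 = 0.7600
FA = 5/25 = 0.2000
z(0.7600) = 0.706, z(0.2000) = -0.842
d' = z(H) − z(FA) = 0.706 − (-0.842) = 1.548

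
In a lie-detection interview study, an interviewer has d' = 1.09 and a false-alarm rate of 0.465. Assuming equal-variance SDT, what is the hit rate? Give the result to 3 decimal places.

hit rate = 0.842

z(false-alarm rate) = z(0.465) = -0.0878
z(H) = z(FA) + d' = -0.0878 + 1.09 = 1.0022
hit rate = Φ(1.0022) = 0.8419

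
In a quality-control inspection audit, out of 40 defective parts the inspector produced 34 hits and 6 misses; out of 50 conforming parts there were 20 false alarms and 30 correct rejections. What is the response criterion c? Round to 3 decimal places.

c = -0.392

H = 34/40 = 0.8500
FA = 20/50 = 0.4000
Φ⁻¹(H) = 1.0364
Φ⁻¹(FA) = -0.2533
c = −½·[z(H) + z(FA)] = −0.5 × (1.0364 + (-0.2533)) = -0.39155
c < 0: the inspector has a liberal response bias.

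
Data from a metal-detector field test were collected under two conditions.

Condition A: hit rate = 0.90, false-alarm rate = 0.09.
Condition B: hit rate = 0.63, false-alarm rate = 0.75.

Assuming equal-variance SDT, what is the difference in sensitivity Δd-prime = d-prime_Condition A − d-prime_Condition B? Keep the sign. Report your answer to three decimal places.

Δd-prime = 2.965

Condition A: z(0.90) = 1.2816, z(0.09) = -1.3408, d' = 2.6224
Condition B: z(0.63) = 0.3319, z(0.75) = 0.6745, d' = -0.3426
Δd' = d'_Condition A − d'_Condition B = 2.6224 − (-0.3426) = 2.9650
Condition A has the higher sensitivity.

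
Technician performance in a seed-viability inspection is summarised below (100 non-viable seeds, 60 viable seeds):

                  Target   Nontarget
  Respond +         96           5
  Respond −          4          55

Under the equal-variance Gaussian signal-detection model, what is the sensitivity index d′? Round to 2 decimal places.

H = 96/100 = 0.9600
FA = 5/60 = 0.0833
z(H) = 1.751
z(FA) = -1.383
d' = z(H) − z(FA) = 1.751 − (-1.383) = 3.134

d′ = 3.13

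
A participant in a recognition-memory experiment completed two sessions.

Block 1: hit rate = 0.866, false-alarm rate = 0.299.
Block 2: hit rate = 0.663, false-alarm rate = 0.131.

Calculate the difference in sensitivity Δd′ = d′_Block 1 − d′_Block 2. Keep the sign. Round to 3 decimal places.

Block 1: z(0.866) = 1.1077, z(0.299) = -0.5273, d' = 1.6350
Block 2: z(0.663) = 0.4207, z(0.131) = -1.1217, d' = 1.5424
Δd' = d'_Block 1 − d'_Block 2 = 1.6350 − 1.5424 = 0.0926
Block 1 has the higher sensitivity.

Δd′ = 0.093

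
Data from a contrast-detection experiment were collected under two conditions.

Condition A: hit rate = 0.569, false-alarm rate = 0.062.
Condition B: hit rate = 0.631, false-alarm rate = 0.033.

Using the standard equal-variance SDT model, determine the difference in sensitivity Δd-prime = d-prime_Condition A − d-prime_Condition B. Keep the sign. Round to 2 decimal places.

Condition A: z(0.569) = 0.174, z(0.062) = -1.538, d' = 1.712
Condition B: z(0.631) = 0.335, z(0.033) = -1.838, d' = 2.173
Δd' = d'_Condition A − d'_Condition B = 1.712 − 2.173 = -0.461
Condition B has the higher sensitivity.

Δd-prime = -0.46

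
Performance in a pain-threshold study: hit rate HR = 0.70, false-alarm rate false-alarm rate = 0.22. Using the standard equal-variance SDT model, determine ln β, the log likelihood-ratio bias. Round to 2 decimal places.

ln β = 0.16

z(H) = z(0.70) = 0.524
z(FA) = z(0.22) = -0.772
ln β = −½·[z(H)² − z(FA)²] = −0.5 × (0.275 − 0.596) = 0.1605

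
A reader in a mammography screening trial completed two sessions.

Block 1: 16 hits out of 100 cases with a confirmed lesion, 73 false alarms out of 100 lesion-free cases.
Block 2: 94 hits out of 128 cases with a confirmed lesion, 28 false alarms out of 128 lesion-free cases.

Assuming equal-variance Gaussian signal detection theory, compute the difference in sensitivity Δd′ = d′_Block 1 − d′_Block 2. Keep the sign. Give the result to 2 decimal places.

Δd′ = -3.01

Block 1: z(0.1600) = -0.994, z(0.7300) = 0.613, d' = -1.607
Block 2: z(0.7344) = 0.626, z(0.2188) = -0.776, d' = 1.402
Δd' = d'_Block 1 − d'_Block 2 = -1.607 − 1.402 = -3.009
Block 2 has the higher sensitivity.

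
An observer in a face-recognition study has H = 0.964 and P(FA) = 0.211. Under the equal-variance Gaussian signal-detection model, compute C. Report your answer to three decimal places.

z(H) = z(0.964) = 1.7991
z(FA) = z(0.211) = -0.8030
c = −½·[z(H) + z(FA)] = −0.5 × (1.7991 + (-0.8030)) = -0.49805

C = -0.498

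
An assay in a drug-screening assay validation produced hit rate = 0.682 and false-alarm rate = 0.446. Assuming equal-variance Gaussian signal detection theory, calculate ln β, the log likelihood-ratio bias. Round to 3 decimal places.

ln β = -0.103

z(H) = 0.4733
z(FA) = -0.1358
ln β = −½·[z(H)² − z(FA)²] = −0.5 × (0.2240 − 0.0184) = -0.1028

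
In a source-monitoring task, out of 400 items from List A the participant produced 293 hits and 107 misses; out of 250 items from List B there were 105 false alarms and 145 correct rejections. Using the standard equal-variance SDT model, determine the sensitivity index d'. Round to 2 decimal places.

H = 293/400 = 0.7325
FA = 105/250 = 0.4200
z(0.7325) = 0.6204, z(0.4200) = -0.2019
d' = z(H) − z(FA) = 0.6204 − (-0.2019) = 0.8223

d' = 0.82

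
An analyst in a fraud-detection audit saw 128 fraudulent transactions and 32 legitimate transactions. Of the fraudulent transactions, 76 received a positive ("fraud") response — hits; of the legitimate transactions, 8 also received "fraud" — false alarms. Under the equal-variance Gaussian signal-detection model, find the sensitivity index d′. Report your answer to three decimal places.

d′ = 0.912

H = 76/128 = 0.5938
FA = 8/32 = 0.2500
Φ⁻¹(H) = 0.2373
Φ⁻¹(FA) = -0.6745
d' = z(H) − z(FA) = 0.2373 − (-0.6745) = 0.9118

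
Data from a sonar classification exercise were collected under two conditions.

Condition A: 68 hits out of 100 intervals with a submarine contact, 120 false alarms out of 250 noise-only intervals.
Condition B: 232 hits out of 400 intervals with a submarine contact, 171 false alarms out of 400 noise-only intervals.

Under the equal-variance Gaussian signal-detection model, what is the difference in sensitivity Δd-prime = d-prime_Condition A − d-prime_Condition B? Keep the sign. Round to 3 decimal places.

Condition A: z(0.6800) = 0.4677, z(0.4800) = -0.0502, d' = 0.5179
Condition B: z(0.5800) = 0.2019, z(0.4275) = -0.1827, d' = 0.3846
Δd' = d'_Condition A − d'_Condition B = 0.5179 − 0.3846 = 0.1333
Condition A has the higher sensitivity.

Δd-prime = 0.133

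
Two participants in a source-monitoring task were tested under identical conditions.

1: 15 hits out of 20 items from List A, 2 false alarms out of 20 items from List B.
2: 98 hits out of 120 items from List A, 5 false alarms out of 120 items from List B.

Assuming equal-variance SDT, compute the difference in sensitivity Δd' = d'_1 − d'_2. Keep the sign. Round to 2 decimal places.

Δd' = -0.68

1: z(0.7500) = 0.674, z(0.1000) = -1.282, d' = 1.956
2: z(0.8167) = 0.903, z(0.0417) = -1.731, d' = 2.634
Δd' = d'_1 − d'_2 = 1.956 − 2.634 = -0.678
2 has the higher sensitivity.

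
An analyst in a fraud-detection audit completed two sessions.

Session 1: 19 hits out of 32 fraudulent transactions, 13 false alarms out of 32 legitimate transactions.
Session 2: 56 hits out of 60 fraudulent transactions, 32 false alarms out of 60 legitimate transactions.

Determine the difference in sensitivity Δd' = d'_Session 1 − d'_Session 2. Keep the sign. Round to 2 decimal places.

Session 1: z(0.5938) = 0.237, z(0.4062) = -0.237, d' = 0.474
Session 2: z(0.9333) = 1.501, z(0.5333) = 0.084, d' = 1.417
Δd' = d'_Session 1 − d'_Session 2 = 0.474 − 1.417 = -0.943
Session 2 has the higher sensitivity.

Δd' = -0.94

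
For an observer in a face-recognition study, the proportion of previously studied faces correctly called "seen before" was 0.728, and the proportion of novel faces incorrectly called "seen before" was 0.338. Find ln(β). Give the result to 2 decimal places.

Φ⁻¹(H) = Φ⁻¹(0.728) = 0.607
Φ⁻¹(FA) = Φ⁻¹(0.338) = -0.418
ln β = −½·[z(H)² − z(FA)²] = −0.5 × (0.368 − 0.175) = -0.0965

ln β = -0.10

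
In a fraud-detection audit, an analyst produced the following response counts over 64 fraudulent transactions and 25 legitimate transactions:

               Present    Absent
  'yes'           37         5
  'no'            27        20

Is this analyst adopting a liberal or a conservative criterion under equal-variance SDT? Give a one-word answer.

z(H) = 0.197, z(FA) = -0.842
c = −½·(z(H) + z(FA)) = 0.3225
c > 0 → conservative criterion (biased toward responding “no”).

conservative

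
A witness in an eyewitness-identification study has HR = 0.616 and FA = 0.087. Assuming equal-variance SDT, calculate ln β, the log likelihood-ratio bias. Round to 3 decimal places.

z(H) = 0.2950
z(FA) = -1.3595
ln β = −½·[z(H)² − z(FA)²] = −0.5 × (0.0870 − 1.8482) = 0.8806

ln β = 0.881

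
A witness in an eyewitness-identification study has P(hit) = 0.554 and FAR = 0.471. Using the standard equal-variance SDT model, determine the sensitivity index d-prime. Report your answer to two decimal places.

Φ⁻¹(0.554) = 0.136, Φ⁻¹(0.471) = -0.073
d' = z(H) − z(FA) = 0.136 − (-0.073) = 0.209

d-prime = 0.21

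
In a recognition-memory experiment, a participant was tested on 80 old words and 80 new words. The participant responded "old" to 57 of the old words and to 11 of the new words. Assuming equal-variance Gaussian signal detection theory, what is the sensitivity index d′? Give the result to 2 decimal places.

H = 57/80 = 0.7125
FA = 11/80 = 0.1375
z(H) = z(0.7125) = 0.5607
z(FA) = z(0.1375) = -1.0916
d' = z(H) − z(FA) = 0.5607 − (-1.0916) = 1.6523

d′ = 1.65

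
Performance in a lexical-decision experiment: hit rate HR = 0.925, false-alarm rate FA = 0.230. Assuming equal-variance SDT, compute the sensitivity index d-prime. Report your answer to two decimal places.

d-prime = 2.18

z(0.925) = 1.4395, z(0.230) = -0.7388
d' = z(H) − z(FA) = 1.4395 − (-0.7388) = 2.1783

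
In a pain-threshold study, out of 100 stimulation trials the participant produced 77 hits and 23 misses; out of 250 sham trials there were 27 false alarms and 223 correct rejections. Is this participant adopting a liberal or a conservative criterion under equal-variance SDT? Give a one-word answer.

z(H) = 0.739, z(FA) = -1.237
c = −½·(z(H) + z(FA)) = 0.249
c > 0 → conservative criterion (biased toward responding “no”).

conservative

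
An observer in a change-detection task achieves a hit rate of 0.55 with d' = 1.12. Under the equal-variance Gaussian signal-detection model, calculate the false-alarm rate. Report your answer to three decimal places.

false-alarm rate = 0.160

z(hit rate) = z(0.55) = 0.1257
z(FA) = z(H) − d' = 0.1257 − 1.12 = -0.9943
false-alarm rate = Φ(-0.9943) = 0.1600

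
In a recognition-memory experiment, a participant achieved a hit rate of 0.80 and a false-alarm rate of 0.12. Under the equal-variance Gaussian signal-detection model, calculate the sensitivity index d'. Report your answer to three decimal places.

z(H) = 0.8416
z(FA) = -1.1750
d' = z(H) − z(FA) = 0.8416 − (-1.1750) = 2.0166

d' = 2.017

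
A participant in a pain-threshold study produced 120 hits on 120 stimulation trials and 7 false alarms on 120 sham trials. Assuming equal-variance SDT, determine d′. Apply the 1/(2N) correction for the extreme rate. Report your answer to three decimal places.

The hit rate is 120/120 = 1, so apply the 1/(2N) correction: H → 1 − 1/(2·120) = 0.99583.
z(H) = z(0.99583) = 2.6380
z(FA) = z(0.05833) = -1.5689
d' = 2.6380 − (-1.5689) = 4.2069

d′ = 4.207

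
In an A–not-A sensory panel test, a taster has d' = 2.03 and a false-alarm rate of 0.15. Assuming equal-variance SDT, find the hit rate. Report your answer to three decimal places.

hit rate = 0.840

z(false-alarm rate) = z(0.15) = -1.0364
z(H) = z(FA) + d' = -1.0364 + 2.03 = 0.9936
hit rate = Φ(0.9936) = 0.8398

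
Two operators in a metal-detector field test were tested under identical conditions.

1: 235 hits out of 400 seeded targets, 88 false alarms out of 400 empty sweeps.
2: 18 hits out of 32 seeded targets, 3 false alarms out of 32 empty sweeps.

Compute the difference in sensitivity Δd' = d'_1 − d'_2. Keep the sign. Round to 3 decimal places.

1: z(0.5875) = 0.2211, z(0.2200) = -0.7722, d' = 0.9933
2: z(0.5625) = 0.1573, z(0.0938) = -1.3177, d' = 1.4750
Δd' = d'_1 − d'_2 = 0.9933 − 1.4750 = -0.4817
2 has the higher sensitivity.

Δd' = -0.482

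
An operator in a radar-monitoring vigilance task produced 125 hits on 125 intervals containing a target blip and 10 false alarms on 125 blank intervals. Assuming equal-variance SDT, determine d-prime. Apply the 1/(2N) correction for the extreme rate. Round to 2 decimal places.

The hit rate is 125/125 = 1, so apply the 1/(2N) correction: H → 1 − 1/(2·125) = 0.99600.
z(H) = z(0.99600) = 2.652
z(FA) = z(0.08000) = -1.405
d' = 2.652 − (-1.405) = 4.057

d-prime = 4.06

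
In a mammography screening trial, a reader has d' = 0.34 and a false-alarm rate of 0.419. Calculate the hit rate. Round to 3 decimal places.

hit rate = 0.554

z(false-alarm rate) = z(0.419) = -0.2045
z(H) = z(FA) + d' = -0.2045 + 0.34 = 0.1355
hit rate = Φ(0.1355) = 0.5539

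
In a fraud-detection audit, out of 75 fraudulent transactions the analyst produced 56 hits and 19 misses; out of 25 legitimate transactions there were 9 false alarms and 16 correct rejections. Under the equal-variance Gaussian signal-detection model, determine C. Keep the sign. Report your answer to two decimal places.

H = 56/75 = 0.7467
FA = 9/25 = 0.3600
z(H) = z(0.7467) = 0.664
z(FA) = z(0.3600) = -0.358
c = −½·[z(H) + z(FA)] = −0.5 × (0.664 + (-0.358)) = -0.153

C = -0.15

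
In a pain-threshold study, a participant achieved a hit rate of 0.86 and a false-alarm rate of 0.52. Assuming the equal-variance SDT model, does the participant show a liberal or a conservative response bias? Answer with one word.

liberal

z(H) = 1.080, z(FA) = 0.050
c = −½·(z(H) + z(FA)) = -0.565
c < 0 → liberal criterion (biased toward responding “yes”).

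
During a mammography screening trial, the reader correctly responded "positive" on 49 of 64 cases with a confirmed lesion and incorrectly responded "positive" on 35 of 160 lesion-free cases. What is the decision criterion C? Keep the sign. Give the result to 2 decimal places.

H = 49/64 = 0.7656
FA = 35/160 = 0.2188
z(H) = 0.724
z(FA) = -0.776
c = −½·[z(H) + z(FA)] = −0.5 × (0.724 + (-0.776)) = 0.026
c > 0: the reader has a conservative response bias.

C = 0.03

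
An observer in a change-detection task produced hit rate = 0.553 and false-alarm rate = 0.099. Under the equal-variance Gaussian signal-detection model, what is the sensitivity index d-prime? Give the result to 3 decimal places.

d-prime = 1.421

Φ⁻¹(0.553) = 0.1332, Φ⁻¹(0.099) = -1.2873
d' = z(H) − z(FA) = 0.1332 − (-1.2873) = 1.4205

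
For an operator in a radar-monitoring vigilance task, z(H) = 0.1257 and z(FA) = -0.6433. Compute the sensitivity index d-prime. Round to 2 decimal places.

d-prime = 0.77

d' = z(H) − z(FA) = 0.1257 − (-0.6433) = 0.7690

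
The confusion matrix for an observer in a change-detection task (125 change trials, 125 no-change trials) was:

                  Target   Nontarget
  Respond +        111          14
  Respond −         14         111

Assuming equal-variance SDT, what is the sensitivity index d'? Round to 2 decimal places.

d' = 2.43

H = 111/125 = 0.8880
FA = 14/125 = 0.1120
Φ⁻¹(H) = Φ⁻¹(0.8880) = 1.2160
Φ⁻¹(FA) = Φ⁻¹(0.1120) = -1.2160
d' = z(H) − z(FA) = 1.2160 − (-1.2160) = 2.4320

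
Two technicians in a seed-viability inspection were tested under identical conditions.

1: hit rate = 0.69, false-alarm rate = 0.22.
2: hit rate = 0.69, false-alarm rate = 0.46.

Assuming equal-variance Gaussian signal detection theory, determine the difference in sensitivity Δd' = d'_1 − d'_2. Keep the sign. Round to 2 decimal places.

Δd' = 0.67

1: z(0.69) = 0.496, z(0.22) = -0.772, d' = 1.268
2: z(0.69) = 0.496, z(0.46) = -0.100, d' = 0.596
Δd' = d'_1 − d'_2 = 1.268 − 0.596 = 0.672
1 has the higher sensitivity.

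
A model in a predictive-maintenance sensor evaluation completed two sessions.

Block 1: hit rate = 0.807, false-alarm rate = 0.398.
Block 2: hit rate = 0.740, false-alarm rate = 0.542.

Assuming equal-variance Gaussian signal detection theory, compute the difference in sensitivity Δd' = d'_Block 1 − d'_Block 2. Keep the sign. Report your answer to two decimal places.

Δd' = 0.59

Block 1: z(0.807) = 0.867, z(0.398) = -0.259, d' = 1.126
Block 2: z(0.740) = 0.643, z(0.542) = 0.105, d' = 0.538
Δd' = d'_Block 1 − d'_Block 2 = 1.126 − 0.538 = 0.588
Block 1 has the higher sensitivity.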